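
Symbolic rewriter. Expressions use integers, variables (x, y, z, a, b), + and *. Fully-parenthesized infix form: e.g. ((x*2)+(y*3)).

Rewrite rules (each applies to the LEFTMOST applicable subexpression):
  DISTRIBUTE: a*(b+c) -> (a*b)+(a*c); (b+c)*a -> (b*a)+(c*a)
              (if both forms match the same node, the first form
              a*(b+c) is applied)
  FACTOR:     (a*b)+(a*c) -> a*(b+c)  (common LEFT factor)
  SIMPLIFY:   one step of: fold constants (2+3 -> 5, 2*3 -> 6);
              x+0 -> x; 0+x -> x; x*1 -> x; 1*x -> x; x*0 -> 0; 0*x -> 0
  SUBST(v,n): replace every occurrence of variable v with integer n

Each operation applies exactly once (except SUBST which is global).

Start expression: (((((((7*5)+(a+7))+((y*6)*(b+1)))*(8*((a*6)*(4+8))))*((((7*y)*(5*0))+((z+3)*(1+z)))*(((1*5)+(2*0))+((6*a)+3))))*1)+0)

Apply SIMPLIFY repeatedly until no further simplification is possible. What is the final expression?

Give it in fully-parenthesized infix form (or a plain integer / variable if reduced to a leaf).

Start: (((((((7*5)+(a+7))+((y*6)*(b+1)))*(8*((a*6)*(4+8))))*((((7*y)*(5*0))+((z+3)*(1+z)))*(((1*5)+(2*0))+((6*a)+3))))*1)+0)
Step 1: at root: (((((((7*5)+(a+7))+((y*6)*(b+1)))*(8*((a*6)*(4+8))))*((((7*y)*(5*0))+((z+3)*(1+z)))*(((1*5)+(2*0))+((6*a)+3))))*1)+0) -> ((((((7*5)+(a+7))+((y*6)*(b+1)))*(8*((a*6)*(4+8))))*((((7*y)*(5*0))+((z+3)*(1+z)))*(((1*5)+(2*0))+((6*a)+3))))*1); overall: (((((((7*5)+(a+7))+((y*6)*(b+1)))*(8*((a*6)*(4+8))))*((((7*y)*(5*0))+((z+3)*(1+z)))*(((1*5)+(2*0))+((6*a)+3))))*1)+0) -> ((((((7*5)+(a+7))+((y*6)*(b+1)))*(8*((a*6)*(4+8))))*((((7*y)*(5*0))+((z+3)*(1+z)))*(((1*5)+(2*0))+((6*a)+3))))*1)
Step 2: at root: ((((((7*5)+(a+7))+((y*6)*(b+1)))*(8*((a*6)*(4+8))))*((((7*y)*(5*0))+((z+3)*(1+z)))*(((1*5)+(2*0))+((6*a)+3))))*1) -> (((((7*5)+(a+7))+((y*6)*(b+1)))*(8*((a*6)*(4+8))))*((((7*y)*(5*0))+((z+3)*(1+z)))*(((1*5)+(2*0))+((6*a)+3)))); overall: ((((((7*5)+(a+7))+((y*6)*(b+1)))*(8*((a*6)*(4+8))))*((((7*y)*(5*0))+((z+3)*(1+z)))*(((1*5)+(2*0))+((6*a)+3))))*1) -> (((((7*5)+(a+7))+((y*6)*(b+1)))*(8*((a*6)*(4+8))))*((((7*y)*(5*0))+((z+3)*(1+z)))*(((1*5)+(2*0))+((6*a)+3))))
Step 3: at LLLL: (7*5) -> 35; overall: (((((7*5)+(a+7))+((y*6)*(b+1)))*(8*((a*6)*(4+8))))*((((7*y)*(5*0))+((z+3)*(1+z)))*(((1*5)+(2*0))+((6*a)+3)))) -> ((((35+(a+7))+((y*6)*(b+1)))*(8*((a*6)*(4+8))))*((((7*y)*(5*0))+((z+3)*(1+z)))*(((1*5)+(2*0))+((6*a)+3))))
Step 4: at LRRR: (4+8) -> 12; overall: ((((35+(a+7))+((y*6)*(b+1)))*(8*((a*6)*(4+8))))*((((7*y)*(5*0))+((z+3)*(1+z)))*(((1*5)+(2*0))+((6*a)+3)))) -> ((((35+(a+7))+((y*6)*(b+1)))*(8*((a*6)*12)))*((((7*y)*(5*0))+((z+3)*(1+z)))*(((1*5)+(2*0))+((6*a)+3))))
Step 5: at RLLR: (5*0) -> 0; overall: ((((35+(a+7))+((y*6)*(b+1)))*(8*((a*6)*12)))*((((7*y)*(5*0))+((z+3)*(1+z)))*(((1*5)+(2*0))+((6*a)+3)))) -> ((((35+(a+7))+((y*6)*(b+1)))*(8*((a*6)*12)))*((((7*y)*0)+((z+3)*(1+z)))*(((1*5)+(2*0))+((6*a)+3))))
Step 6: at RLL: ((7*y)*0) -> 0; overall: ((((35+(a+7))+((y*6)*(b+1)))*(8*((a*6)*12)))*((((7*y)*0)+((z+3)*(1+z)))*(((1*5)+(2*0))+((6*a)+3)))) -> ((((35+(a+7))+((y*6)*(b+1)))*(8*((a*6)*12)))*((0+((z+3)*(1+z)))*(((1*5)+(2*0))+((6*a)+3))))
Step 7: at RL: (0+((z+3)*(1+z))) -> ((z+3)*(1+z)); overall: ((((35+(a+7))+((y*6)*(b+1)))*(8*((a*6)*12)))*((0+((z+3)*(1+z)))*(((1*5)+(2*0))+((6*a)+3)))) -> ((((35+(a+7))+((y*6)*(b+1)))*(8*((a*6)*12)))*(((z+3)*(1+z))*(((1*5)+(2*0))+((6*a)+3))))
Step 8: at RRLL: (1*5) -> 5; overall: ((((35+(a+7))+((y*6)*(b+1)))*(8*((a*6)*12)))*(((z+3)*(1+z))*(((1*5)+(2*0))+((6*a)+3)))) -> ((((35+(a+7))+((y*6)*(b+1)))*(8*((a*6)*12)))*(((z+3)*(1+z))*((5+(2*0))+((6*a)+3))))
Step 9: at RRLR: (2*0) -> 0; overall: ((((35+(a+7))+((y*6)*(b+1)))*(8*((a*6)*12)))*(((z+3)*(1+z))*((5+(2*0))+((6*a)+3)))) -> ((((35+(a+7))+((y*6)*(b+1)))*(8*((a*6)*12)))*(((z+3)*(1+z))*((5+0)+((6*a)+3))))
Step 10: at RRL: (5+0) -> 5; overall: ((((35+(a+7))+((y*6)*(b+1)))*(8*((a*6)*12)))*(((z+3)*(1+z))*((5+0)+((6*a)+3)))) -> ((((35+(a+7))+((y*6)*(b+1)))*(8*((a*6)*12)))*(((z+3)*(1+z))*(5+((6*a)+3))))
Fixed point: ((((35+(a+7))+((y*6)*(b+1)))*(8*((a*6)*12)))*(((z+3)*(1+z))*(5+((6*a)+3))))

Answer: ((((35+(a+7))+((y*6)*(b+1)))*(8*((a*6)*12)))*(((z+3)*(1+z))*(5+((6*a)+3))))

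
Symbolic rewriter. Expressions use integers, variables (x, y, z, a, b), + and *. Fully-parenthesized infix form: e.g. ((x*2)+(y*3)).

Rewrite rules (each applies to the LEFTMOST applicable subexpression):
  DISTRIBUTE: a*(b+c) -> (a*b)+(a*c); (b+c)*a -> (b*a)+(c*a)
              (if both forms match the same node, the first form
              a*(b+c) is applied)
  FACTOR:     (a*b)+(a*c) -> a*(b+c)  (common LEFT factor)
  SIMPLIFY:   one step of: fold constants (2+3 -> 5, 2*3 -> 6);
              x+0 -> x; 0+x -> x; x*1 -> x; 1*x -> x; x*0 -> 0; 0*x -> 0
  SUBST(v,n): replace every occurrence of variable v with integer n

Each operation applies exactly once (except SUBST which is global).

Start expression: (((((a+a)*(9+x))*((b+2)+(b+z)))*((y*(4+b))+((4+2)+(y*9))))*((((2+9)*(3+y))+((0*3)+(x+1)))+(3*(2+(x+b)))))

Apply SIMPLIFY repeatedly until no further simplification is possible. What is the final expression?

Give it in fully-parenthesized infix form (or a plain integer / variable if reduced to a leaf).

Start: (((((a+a)*(9+x))*((b+2)+(b+z)))*((y*(4+b))+((4+2)+(y*9))))*((((2+9)*(3+y))+((0*3)+(x+1)))+(3*(2+(x+b)))))
Step 1: at LRRL: (4+2) -> 6; overall: (((((a+a)*(9+x))*((b+2)+(b+z)))*((y*(4+b))+((4+2)+(y*9))))*((((2+9)*(3+y))+((0*3)+(x+1)))+(3*(2+(x+b))))) -> (((((a+a)*(9+x))*((b+2)+(b+z)))*((y*(4+b))+(6+(y*9))))*((((2+9)*(3+y))+((0*3)+(x+1)))+(3*(2+(x+b)))))
Step 2: at RLLL: (2+9) -> 11; overall: (((((a+a)*(9+x))*((b+2)+(b+z)))*((y*(4+b))+(6+(y*9))))*((((2+9)*(3+y))+((0*3)+(x+1)))+(3*(2+(x+b))))) -> (((((a+a)*(9+x))*((b+2)+(b+z)))*((y*(4+b))+(6+(y*9))))*(((11*(3+y))+((0*3)+(x+1)))+(3*(2+(x+b)))))
Step 3: at RLRL: (0*3) -> 0; overall: (((((a+a)*(9+x))*((b+2)+(b+z)))*((y*(4+b))+(6+(y*9))))*(((11*(3+y))+((0*3)+(x+1)))+(3*(2+(x+b))))) -> (((((a+a)*(9+x))*((b+2)+(b+z)))*((y*(4+b))+(6+(y*9))))*(((11*(3+y))+(0+(x+1)))+(3*(2+(x+b)))))
Step 4: at RLR: (0+(x+1)) -> (x+1); overall: (((((a+a)*(9+x))*((b+2)+(b+z)))*((y*(4+b))+(6+(y*9))))*(((11*(3+y))+(0+(x+1)))+(3*(2+(x+b))))) -> (((((a+a)*(9+x))*((b+2)+(b+z)))*((y*(4+b))+(6+(y*9))))*(((11*(3+y))+(x+1))+(3*(2+(x+b)))))
Fixed point: (((((a+a)*(9+x))*((b+2)+(b+z)))*((y*(4+b))+(6+(y*9))))*(((11*(3+y))+(x+1))+(3*(2+(x+b)))))

Answer: (((((a+a)*(9+x))*((b+2)+(b+z)))*((y*(4+b))+(6+(y*9))))*(((11*(3+y))+(x+1))+(3*(2+(x+b)))))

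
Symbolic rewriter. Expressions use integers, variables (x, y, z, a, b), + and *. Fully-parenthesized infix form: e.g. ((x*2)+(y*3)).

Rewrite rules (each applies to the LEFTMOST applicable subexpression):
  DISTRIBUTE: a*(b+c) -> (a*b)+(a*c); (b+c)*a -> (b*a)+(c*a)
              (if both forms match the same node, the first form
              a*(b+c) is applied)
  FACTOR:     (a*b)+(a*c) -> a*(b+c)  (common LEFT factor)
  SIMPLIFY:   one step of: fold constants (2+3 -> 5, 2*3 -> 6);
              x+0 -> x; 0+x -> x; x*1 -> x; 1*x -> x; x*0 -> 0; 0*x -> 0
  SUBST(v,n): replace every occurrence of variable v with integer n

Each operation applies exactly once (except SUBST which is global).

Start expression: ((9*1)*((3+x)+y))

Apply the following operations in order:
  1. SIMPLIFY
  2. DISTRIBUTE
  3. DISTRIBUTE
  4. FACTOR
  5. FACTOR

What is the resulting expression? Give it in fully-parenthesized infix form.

Answer: (9*((3+x)+y))

Derivation:
Start: ((9*1)*((3+x)+y))
Apply SIMPLIFY at L (target: (9*1)): ((9*1)*((3+x)+y)) -> (9*((3+x)+y))
Apply DISTRIBUTE at root (target: (9*((3+x)+y))): (9*((3+x)+y)) -> ((9*(3+x))+(9*y))
Apply DISTRIBUTE at L (target: (9*(3+x))): ((9*(3+x))+(9*y)) -> (((9*3)+(9*x))+(9*y))
Apply FACTOR at L (target: ((9*3)+(9*x))): (((9*3)+(9*x))+(9*y)) -> ((9*(3+x))+(9*y))
Apply FACTOR at root (target: ((9*(3+x))+(9*y))): ((9*(3+x))+(9*y)) -> (9*((3+x)+y))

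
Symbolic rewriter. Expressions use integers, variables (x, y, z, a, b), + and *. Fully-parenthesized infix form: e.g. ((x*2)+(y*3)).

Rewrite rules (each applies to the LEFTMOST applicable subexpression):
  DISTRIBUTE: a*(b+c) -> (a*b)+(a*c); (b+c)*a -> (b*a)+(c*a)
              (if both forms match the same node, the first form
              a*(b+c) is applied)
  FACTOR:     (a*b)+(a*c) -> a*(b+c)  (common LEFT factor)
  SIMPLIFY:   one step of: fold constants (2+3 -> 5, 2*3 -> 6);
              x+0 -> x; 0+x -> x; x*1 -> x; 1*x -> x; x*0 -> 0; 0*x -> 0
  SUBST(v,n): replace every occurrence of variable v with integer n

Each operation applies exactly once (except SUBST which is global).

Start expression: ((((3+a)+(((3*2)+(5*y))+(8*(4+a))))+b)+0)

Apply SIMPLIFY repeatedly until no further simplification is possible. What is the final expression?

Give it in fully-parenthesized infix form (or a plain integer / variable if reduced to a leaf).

Start: ((((3+a)+(((3*2)+(5*y))+(8*(4+a))))+b)+0)
Step 1: at root: ((((3+a)+(((3*2)+(5*y))+(8*(4+a))))+b)+0) -> (((3+a)+(((3*2)+(5*y))+(8*(4+a))))+b); overall: ((((3+a)+(((3*2)+(5*y))+(8*(4+a))))+b)+0) -> (((3+a)+(((3*2)+(5*y))+(8*(4+a))))+b)
Step 2: at LRLL: (3*2) -> 6; overall: (((3+a)+(((3*2)+(5*y))+(8*(4+a))))+b) -> (((3+a)+((6+(5*y))+(8*(4+a))))+b)
Fixed point: (((3+a)+((6+(5*y))+(8*(4+a))))+b)

Answer: (((3+a)+((6+(5*y))+(8*(4+a))))+b)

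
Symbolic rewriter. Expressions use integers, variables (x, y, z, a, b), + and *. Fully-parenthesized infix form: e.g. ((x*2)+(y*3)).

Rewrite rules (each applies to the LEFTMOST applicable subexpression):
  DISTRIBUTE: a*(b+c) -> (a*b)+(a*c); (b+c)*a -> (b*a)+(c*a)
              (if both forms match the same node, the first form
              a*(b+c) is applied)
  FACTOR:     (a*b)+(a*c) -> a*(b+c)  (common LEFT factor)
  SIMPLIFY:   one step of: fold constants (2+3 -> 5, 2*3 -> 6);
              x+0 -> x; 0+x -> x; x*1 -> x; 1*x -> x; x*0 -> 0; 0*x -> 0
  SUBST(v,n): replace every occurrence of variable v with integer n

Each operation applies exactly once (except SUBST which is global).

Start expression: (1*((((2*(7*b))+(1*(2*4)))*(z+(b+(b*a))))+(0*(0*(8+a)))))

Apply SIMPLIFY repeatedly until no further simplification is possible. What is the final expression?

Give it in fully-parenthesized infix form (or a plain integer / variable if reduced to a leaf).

Start: (1*((((2*(7*b))+(1*(2*4)))*(z+(b+(b*a))))+(0*(0*(8+a)))))
Step 1: at root: (1*((((2*(7*b))+(1*(2*4)))*(z+(b+(b*a))))+(0*(0*(8+a))))) -> ((((2*(7*b))+(1*(2*4)))*(z+(b+(b*a))))+(0*(0*(8+a)))); overall: (1*((((2*(7*b))+(1*(2*4)))*(z+(b+(b*a))))+(0*(0*(8+a))))) -> ((((2*(7*b))+(1*(2*4)))*(z+(b+(b*a))))+(0*(0*(8+a))))
Step 2: at LLR: (1*(2*4)) -> (2*4); overall: ((((2*(7*b))+(1*(2*4)))*(z+(b+(b*a))))+(0*(0*(8+a)))) -> ((((2*(7*b))+(2*4))*(z+(b+(b*a))))+(0*(0*(8+a))))
Step 3: at LLR: (2*4) -> 8; overall: ((((2*(7*b))+(2*4))*(z+(b+(b*a))))+(0*(0*(8+a)))) -> ((((2*(7*b))+8)*(z+(b+(b*a))))+(0*(0*(8+a))))
Step 4: at R: (0*(0*(8+a))) -> 0; overall: ((((2*(7*b))+8)*(z+(b+(b*a))))+(0*(0*(8+a)))) -> ((((2*(7*b))+8)*(z+(b+(b*a))))+0)
Step 5: at root: ((((2*(7*b))+8)*(z+(b+(b*a))))+0) -> (((2*(7*b))+8)*(z+(b+(b*a)))); overall: ((((2*(7*b))+8)*(z+(b+(b*a))))+0) -> (((2*(7*b))+8)*(z+(b+(b*a))))
Fixed point: (((2*(7*b))+8)*(z+(b+(b*a))))

Answer: (((2*(7*b))+8)*(z+(b+(b*a))))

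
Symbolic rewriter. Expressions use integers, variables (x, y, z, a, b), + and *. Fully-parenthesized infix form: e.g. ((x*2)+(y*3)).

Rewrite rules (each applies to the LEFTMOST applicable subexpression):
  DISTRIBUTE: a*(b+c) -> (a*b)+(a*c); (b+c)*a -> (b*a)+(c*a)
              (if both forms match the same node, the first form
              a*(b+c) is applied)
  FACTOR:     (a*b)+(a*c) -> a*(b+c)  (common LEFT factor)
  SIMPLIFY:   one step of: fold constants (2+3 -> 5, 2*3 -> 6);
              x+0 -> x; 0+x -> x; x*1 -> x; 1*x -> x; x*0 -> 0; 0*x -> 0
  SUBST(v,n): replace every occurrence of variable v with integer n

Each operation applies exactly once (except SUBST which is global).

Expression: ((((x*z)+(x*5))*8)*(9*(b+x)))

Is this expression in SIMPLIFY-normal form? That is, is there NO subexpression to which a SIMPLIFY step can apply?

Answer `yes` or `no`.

Expression: ((((x*z)+(x*5))*8)*(9*(b+x)))
Scanning for simplifiable subexpressions (pre-order)...
  at root: ((((x*z)+(x*5))*8)*(9*(b+x))) (not simplifiable)
  at L: (((x*z)+(x*5))*8) (not simplifiable)
  at LL: ((x*z)+(x*5)) (not simplifiable)
  at LLL: (x*z) (not simplifiable)
  at LLR: (x*5) (not simplifiable)
  at R: (9*(b+x)) (not simplifiable)
  at RR: (b+x) (not simplifiable)
Result: no simplifiable subexpression found -> normal form.

Answer: yes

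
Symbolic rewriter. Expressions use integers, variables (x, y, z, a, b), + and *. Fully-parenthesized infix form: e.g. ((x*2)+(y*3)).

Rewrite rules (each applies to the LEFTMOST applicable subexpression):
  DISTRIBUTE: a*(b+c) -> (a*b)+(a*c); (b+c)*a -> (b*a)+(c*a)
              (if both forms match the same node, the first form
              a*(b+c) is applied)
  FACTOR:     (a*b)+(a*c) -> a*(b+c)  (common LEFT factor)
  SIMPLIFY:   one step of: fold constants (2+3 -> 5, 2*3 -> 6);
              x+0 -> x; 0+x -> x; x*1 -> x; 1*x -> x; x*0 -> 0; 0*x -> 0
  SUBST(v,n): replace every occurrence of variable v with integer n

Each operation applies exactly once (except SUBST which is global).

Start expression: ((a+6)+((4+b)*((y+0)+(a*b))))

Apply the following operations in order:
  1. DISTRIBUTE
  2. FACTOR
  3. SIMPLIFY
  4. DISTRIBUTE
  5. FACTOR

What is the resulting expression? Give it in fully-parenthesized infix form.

Answer: ((a+6)+((4+b)*(y+(a*b))))

Derivation:
Start: ((a+6)+((4+b)*((y+0)+(a*b))))
Apply DISTRIBUTE at R (target: ((4+b)*((y+0)+(a*b)))): ((a+6)+((4+b)*((y+0)+(a*b)))) -> ((a+6)+(((4+b)*(y+0))+((4+b)*(a*b))))
Apply FACTOR at R (target: (((4+b)*(y+0))+((4+b)*(a*b)))): ((a+6)+(((4+b)*(y+0))+((4+b)*(a*b)))) -> ((a+6)+((4+b)*((y+0)+(a*b))))
Apply SIMPLIFY at RRL (target: (y+0)): ((a+6)+((4+b)*((y+0)+(a*b)))) -> ((a+6)+((4+b)*(y+(a*b))))
Apply DISTRIBUTE at R (target: ((4+b)*(y+(a*b)))): ((a+6)+((4+b)*(y+(a*b)))) -> ((a+6)+(((4+b)*y)+((4+b)*(a*b))))
Apply FACTOR at R (target: (((4+b)*y)+((4+b)*(a*b)))): ((a+6)+(((4+b)*y)+((4+b)*(a*b)))) -> ((a+6)+((4+b)*(y+(a*b))))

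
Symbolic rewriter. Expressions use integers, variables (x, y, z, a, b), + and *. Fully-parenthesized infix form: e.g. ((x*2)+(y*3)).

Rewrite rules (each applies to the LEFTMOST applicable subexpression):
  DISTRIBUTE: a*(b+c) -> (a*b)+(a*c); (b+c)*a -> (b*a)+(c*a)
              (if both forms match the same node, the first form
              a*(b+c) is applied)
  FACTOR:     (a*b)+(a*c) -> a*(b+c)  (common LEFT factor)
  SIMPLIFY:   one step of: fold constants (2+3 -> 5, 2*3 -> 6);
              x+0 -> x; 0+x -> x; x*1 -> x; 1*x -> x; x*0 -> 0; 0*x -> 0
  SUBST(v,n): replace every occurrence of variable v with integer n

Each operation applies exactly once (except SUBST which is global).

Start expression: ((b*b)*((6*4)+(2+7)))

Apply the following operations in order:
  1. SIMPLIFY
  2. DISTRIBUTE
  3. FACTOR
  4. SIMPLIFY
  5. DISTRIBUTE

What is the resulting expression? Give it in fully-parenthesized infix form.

Answer: (((b*b)*24)+((b*b)*9))

Derivation:
Start: ((b*b)*((6*4)+(2+7)))
Apply SIMPLIFY at RL (target: (6*4)): ((b*b)*((6*4)+(2+7))) -> ((b*b)*(24+(2+7)))
Apply DISTRIBUTE at root (target: ((b*b)*(24+(2+7)))): ((b*b)*(24+(2+7))) -> (((b*b)*24)+((b*b)*(2+7)))
Apply FACTOR at root (target: (((b*b)*24)+((b*b)*(2+7)))): (((b*b)*24)+((b*b)*(2+7))) -> ((b*b)*(24+(2+7)))
Apply SIMPLIFY at RR (target: (2+7)): ((b*b)*(24+(2+7))) -> ((b*b)*(24+9))
Apply DISTRIBUTE at root (target: ((b*b)*(24+9))): ((b*b)*(24+9)) -> (((b*b)*24)+((b*b)*9))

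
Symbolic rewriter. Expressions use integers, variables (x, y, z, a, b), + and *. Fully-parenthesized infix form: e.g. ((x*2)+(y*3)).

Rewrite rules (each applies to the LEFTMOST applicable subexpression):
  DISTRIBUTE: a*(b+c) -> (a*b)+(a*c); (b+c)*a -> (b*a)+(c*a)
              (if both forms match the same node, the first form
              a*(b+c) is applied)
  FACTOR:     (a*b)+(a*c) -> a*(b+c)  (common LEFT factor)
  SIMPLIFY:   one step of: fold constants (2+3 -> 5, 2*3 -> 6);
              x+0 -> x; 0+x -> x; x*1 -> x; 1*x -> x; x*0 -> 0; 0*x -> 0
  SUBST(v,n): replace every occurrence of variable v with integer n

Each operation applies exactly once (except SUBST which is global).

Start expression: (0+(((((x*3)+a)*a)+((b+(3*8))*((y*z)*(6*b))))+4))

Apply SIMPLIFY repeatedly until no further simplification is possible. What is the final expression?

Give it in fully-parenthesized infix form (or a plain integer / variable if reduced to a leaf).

Start: (0+(((((x*3)+a)*a)+((b+(3*8))*((y*z)*(6*b))))+4))
Step 1: at root: (0+(((((x*3)+a)*a)+((b+(3*8))*((y*z)*(6*b))))+4)) -> (((((x*3)+a)*a)+((b+(3*8))*((y*z)*(6*b))))+4); overall: (0+(((((x*3)+a)*a)+((b+(3*8))*((y*z)*(6*b))))+4)) -> (((((x*3)+a)*a)+((b+(3*8))*((y*z)*(6*b))))+4)
Step 2: at LRLR: (3*8) -> 24; overall: (((((x*3)+a)*a)+((b+(3*8))*((y*z)*(6*b))))+4) -> (((((x*3)+a)*a)+((b+24)*((y*z)*(6*b))))+4)
Fixed point: (((((x*3)+a)*a)+((b+24)*((y*z)*(6*b))))+4)

Answer: (((((x*3)+a)*a)+((b+24)*((y*z)*(6*b))))+4)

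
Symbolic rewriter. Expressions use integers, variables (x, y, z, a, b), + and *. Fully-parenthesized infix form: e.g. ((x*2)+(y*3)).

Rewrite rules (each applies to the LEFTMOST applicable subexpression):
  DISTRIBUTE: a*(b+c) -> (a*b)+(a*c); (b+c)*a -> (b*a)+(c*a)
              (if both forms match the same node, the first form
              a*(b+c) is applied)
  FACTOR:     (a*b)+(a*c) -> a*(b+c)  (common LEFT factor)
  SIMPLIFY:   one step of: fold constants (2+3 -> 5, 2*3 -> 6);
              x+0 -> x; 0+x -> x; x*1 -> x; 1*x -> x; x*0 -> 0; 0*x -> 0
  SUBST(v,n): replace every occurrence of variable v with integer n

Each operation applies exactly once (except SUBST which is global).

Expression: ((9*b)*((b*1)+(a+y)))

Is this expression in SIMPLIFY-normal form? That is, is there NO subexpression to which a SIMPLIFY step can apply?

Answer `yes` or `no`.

Expression: ((9*b)*((b*1)+(a+y)))
Scanning for simplifiable subexpressions (pre-order)...
  at root: ((9*b)*((b*1)+(a+y))) (not simplifiable)
  at L: (9*b) (not simplifiable)
  at R: ((b*1)+(a+y)) (not simplifiable)
  at RL: (b*1) (SIMPLIFIABLE)
  at RR: (a+y) (not simplifiable)
Found simplifiable subexpr at path RL: (b*1)
One SIMPLIFY step would give: ((9*b)*(b+(a+y)))
-> NOT in normal form.

Answer: no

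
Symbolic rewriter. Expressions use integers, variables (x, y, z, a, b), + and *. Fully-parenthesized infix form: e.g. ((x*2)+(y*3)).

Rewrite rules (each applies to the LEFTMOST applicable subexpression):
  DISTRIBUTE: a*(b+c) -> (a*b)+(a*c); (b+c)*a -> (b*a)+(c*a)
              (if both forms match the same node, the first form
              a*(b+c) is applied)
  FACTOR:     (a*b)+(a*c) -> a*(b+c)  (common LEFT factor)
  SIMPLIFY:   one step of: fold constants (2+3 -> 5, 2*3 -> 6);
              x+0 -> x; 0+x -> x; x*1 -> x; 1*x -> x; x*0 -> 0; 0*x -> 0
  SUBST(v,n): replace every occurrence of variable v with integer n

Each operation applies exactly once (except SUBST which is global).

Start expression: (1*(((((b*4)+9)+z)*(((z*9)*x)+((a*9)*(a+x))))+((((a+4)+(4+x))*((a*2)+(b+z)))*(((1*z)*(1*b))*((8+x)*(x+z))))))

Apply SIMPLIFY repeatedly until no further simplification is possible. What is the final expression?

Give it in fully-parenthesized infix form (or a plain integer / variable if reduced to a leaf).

Answer: (((((b*4)+9)+z)*(((z*9)*x)+((a*9)*(a+x))))+((((a+4)+(4+x))*((a*2)+(b+z)))*((z*b)*((8+x)*(x+z)))))

Derivation:
Start: (1*(((((b*4)+9)+z)*(((z*9)*x)+((a*9)*(a+x))))+((((a+4)+(4+x))*((a*2)+(b+z)))*(((1*z)*(1*b))*((8+x)*(x+z))))))
Step 1: at root: (1*(((((b*4)+9)+z)*(((z*9)*x)+((a*9)*(a+x))))+((((a+4)+(4+x))*((a*2)+(b+z)))*(((1*z)*(1*b))*((8+x)*(x+z)))))) -> (((((b*4)+9)+z)*(((z*9)*x)+((a*9)*(a+x))))+((((a+4)+(4+x))*((a*2)+(b+z)))*(((1*z)*(1*b))*((8+x)*(x+z))))); overall: (1*(((((b*4)+9)+z)*(((z*9)*x)+((a*9)*(a+x))))+((((a+4)+(4+x))*((a*2)+(b+z)))*(((1*z)*(1*b))*((8+x)*(x+z)))))) -> (((((b*4)+9)+z)*(((z*9)*x)+((a*9)*(a+x))))+((((a+4)+(4+x))*((a*2)+(b+z)))*(((1*z)*(1*b))*((8+x)*(x+z)))))
Step 2: at RRLL: (1*z) -> z; overall: (((((b*4)+9)+z)*(((z*9)*x)+((a*9)*(a+x))))+((((a+4)+(4+x))*((a*2)+(b+z)))*(((1*z)*(1*b))*((8+x)*(x+z))))) -> (((((b*4)+9)+z)*(((z*9)*x)+((a*9)*(a+x))))+((((a+4)+(4+x))*((a*2)+(b+z)))*((z*(1*b))*((8+x)*(x+z)))))
Step 3: at RRLR: (1*b) -> b; overall: (((((b*4)+9)+z)*(((z*9)*x)+((a*9)*(a+x))))+((((a+4)+(4+x))*((a*2)+(b+z)))*((z*(1*b))*((8+x)*(x+z))))) -> (((((b*4)+9)+z)*(((z*9)*x)+((a*9)*(a+x))))+((((a+4)+(4+x))*((a*2)+(b+z)))*((z*b)*((8+x)*(x+z)))))
Fixed point: (((((b*4)+9)+z)*(((z*9)*x)+((a*9)*(a+x))))+((((a+4)+(4+x))*((a*2)+(b+z)))*((z*b)*((8+x)*(x+z)))))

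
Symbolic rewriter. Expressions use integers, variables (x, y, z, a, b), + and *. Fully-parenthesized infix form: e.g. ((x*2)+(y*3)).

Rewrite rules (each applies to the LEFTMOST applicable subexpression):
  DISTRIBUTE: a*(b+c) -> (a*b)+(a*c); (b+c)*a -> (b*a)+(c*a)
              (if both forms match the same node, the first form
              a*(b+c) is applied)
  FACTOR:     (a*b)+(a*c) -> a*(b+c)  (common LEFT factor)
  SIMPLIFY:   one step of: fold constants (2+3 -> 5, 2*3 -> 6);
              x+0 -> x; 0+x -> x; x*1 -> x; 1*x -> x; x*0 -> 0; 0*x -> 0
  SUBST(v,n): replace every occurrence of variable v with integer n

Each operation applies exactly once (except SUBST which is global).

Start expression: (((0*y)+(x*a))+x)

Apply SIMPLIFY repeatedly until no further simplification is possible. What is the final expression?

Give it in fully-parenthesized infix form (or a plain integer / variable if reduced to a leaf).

Answer: ((x*a)+x)

Derivation:
Start: (((0*y)+(x*a))+x)
Step 1: at LL: (0*y) -> 0; overall: (((0*y)+(x*a))+x) -> ((0+(x*a))+x)
Step 2: at L: (0+(x*a)) -> (x*a); overall: ((0+(x*a))+x) -> ((x*a)+x)
Fixed point: ((x*a)+x)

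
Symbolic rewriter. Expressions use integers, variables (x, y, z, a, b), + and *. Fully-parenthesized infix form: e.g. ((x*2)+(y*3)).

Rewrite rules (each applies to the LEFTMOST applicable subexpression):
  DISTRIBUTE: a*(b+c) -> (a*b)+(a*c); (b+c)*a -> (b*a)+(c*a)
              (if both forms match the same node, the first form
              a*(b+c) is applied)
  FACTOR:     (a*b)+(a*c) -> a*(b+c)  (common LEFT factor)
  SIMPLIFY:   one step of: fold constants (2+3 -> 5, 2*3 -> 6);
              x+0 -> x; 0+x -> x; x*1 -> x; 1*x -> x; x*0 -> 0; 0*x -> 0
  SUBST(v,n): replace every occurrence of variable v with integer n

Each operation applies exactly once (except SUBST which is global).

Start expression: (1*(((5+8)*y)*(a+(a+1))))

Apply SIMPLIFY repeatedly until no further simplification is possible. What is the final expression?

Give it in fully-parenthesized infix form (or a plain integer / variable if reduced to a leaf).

Answer: ((13*y)*(a+(a+1)))

Derivation:
Start: (1*(((5+8)*y)*(a+(a+1))))
Step 1: at root: (1*(((5+8)*y)*(a+(a+1)))) -> (((5+8)*y)*(a+(a+1))); overall: (1*(((5+8)*y)*(a+(a+1)))) -> (((5+8)*y)*(a+(a+1)))
Step 2: at LL: (5+8) -> 13; overall: (((5+8)*y)*(a+(a+1))) -> ((13*y)*(a+(a+1)))
Fixed point: ((13*y)*(a+(a+1)))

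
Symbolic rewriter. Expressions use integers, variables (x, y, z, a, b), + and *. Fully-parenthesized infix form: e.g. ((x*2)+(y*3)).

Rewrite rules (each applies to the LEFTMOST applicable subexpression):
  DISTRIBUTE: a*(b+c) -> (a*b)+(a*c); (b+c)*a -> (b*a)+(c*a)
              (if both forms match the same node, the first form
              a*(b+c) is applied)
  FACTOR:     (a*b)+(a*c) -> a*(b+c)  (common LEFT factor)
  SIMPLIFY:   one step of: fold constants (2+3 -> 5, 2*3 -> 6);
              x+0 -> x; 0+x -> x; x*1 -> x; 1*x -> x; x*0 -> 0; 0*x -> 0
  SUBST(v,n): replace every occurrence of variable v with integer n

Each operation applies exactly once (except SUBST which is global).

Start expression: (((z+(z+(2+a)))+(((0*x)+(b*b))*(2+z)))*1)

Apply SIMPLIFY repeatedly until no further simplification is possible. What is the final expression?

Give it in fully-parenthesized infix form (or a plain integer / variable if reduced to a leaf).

Answer: ((z+(z+(2+a)))+((b*b)*(2+z)))

Derivation:
Start: (((z+(z+(2+a)))+(((0*x)+(b*b))*(2+z)))*1)
Step 1: at root: (((z+(z+(2+a)))+(((0*x)+(b*b))*(2+z)))*1) -> ((z+(z+(2+a)))+(((0*x)+(b*b))*(2+z))); overall: (((z+(z+(2+a)))+(((0*x)+(b*b))*(2+z)))*1) -> ((z+(z+(2+a)))+(((0*x)+(b*b))*(2+z)))
Step 2: at RLL: (0*x) -> 0; overall: ((z+(z+(2+a)))+(((0*x)+(b*b))*(2+z))) -> ((z+(z+(2+a)))+((0+(b*b))*(2+z)))
Step 3: at RL: (0+(b*b)) -> (b*b); overall: ((z+(z+(2+a)))+((0+(b*b))*(2+z))) -> ((z+(z+(2+a)))+((b*b)*(2+z)))
Fixed point: ((z+(z+(2+a)))+((b*b)*(2+z)))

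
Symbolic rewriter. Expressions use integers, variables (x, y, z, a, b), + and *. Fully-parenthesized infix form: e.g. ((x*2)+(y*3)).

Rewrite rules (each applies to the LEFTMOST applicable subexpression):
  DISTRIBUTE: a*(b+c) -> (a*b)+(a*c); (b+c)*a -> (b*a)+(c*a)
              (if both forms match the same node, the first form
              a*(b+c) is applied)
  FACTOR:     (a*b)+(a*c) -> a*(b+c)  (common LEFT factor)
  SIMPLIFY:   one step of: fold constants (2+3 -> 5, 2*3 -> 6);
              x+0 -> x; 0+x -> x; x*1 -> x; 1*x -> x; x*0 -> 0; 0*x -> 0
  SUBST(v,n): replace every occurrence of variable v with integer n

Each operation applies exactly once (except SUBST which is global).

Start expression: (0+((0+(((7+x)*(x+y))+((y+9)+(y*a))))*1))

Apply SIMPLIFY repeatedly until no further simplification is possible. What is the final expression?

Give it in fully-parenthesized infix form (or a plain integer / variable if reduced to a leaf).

Answer: (((7+x)*(x+y))+((y+9)+(y*a)))

Derivation:
Start: (0+((0+(((7+x)*(x+y))+((y+9)+(y*a))))*1))
Step 1: at root: (0+((0+(((7+x)*(x+y))+((y+9)+(y*a))))*1)) -> ((0+(((7+x)*(x+y))+((y+9)+(y*a))))*1); overall: (0+((0+(((7+x)*(x+y))+((y+9)+(y*a))))*1)) -> ((0+(((7+x)*(x+y))+((y+9)+(y*a))))*1)
Step 2: at root: ((0+(((7+x)*(x+y))+((y+9)+(y*a))))*1) -> (0+(((7+x)*(x+y))+((y+9)+(y*a)))); overall: ((0+(((7+x)*(x+y))+((y+9)+(y*a))))*1) -> (0+(((7+x)*(x+y))+((y+9)+(y*a))))
Step 3: at root: (0+(((7+x)*(x+y))+((y+9)+(y*a)))) -> (((7+x)*(x+y))+((y+9)+(y*a))); overall: (0+(((7+x)*(x+y))+((y+9)+(y*a)))) -> (((7+x)*(x+y))+((y+9)+(y*a)))
Fixed point: (((7+x)*(x+y))+((y+9)+(y*a)))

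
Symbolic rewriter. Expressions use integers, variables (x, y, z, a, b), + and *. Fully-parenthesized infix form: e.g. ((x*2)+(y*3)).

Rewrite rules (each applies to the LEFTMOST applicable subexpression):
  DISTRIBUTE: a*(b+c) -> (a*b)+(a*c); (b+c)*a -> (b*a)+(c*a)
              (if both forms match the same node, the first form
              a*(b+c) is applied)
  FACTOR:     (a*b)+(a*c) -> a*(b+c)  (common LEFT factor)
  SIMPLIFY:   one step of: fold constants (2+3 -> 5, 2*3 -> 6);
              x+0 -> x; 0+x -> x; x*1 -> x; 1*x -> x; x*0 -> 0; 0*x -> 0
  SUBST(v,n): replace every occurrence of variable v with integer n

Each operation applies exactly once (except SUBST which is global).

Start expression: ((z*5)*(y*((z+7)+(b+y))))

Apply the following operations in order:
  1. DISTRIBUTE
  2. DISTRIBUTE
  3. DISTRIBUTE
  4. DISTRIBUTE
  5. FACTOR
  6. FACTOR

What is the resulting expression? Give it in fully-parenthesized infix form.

Answer: ((z*5)*(((y*z)+(y*7))+(y*(b+y))))

Derivation:
Start: ((z*5)*(y*((z+7)+(b+y))))
Apply DISTRIBUTE at R (target: (y*((z+7)+(b+y)))): ((z*5)*(y*((z+7)+(b+y)))) -> ((z*5)*((y*(z+7))+(y*(b+y))))
Apply DISTRIBUTE at root (target: ((z*5)*((y*(z+7))+(y*(b+y))))): ((z*5)*((y*(z+7))+(y*(b+y)))) -> (((z*5)*(y*(z+7)))+((z*5)*(y*(b+y))))
Apply DISTRIBUTE at LR (target: (y*(z+7))): (((z*5)*(y*(z+7)))+((z*5)*(y*(b+y)))) -> (((z*5)*((y*z)+(y*7)))+((z*5)*(y*(b+y))))
Apply DISTRIBUTE at L (target: ((z*5)*((y*z)+(y*7)))): (((z*5)*((y*z)+(y*7)))+((z*5)*(y*(b+y)))) -> ((((z*5)*(y*z))+((z*5)*(y*7)))+((z*5)*(y*(b+y))))
Apply FACTOR at L (target: (((z*5)*(y*z))+((z*5)*(y*7)))): ((((z*5)*(y*z))+((z*5)*(y*7)))+((z*5)*(y*(b+y)))) -> (((z*5)*((y*z)+(y*7)))+((z*5)*(y*(b+y))))
Apply FACTOR at root (target: (((z*5)*((y*z)+(y*7)))+((z*5)*(y*(b+y))))): (((z*5)*((y*z)+(y*7)))+((z*5)*(y*(b+y)))) -> ((z*5)*(((y*z)+(y*7))+(y*(b+y))))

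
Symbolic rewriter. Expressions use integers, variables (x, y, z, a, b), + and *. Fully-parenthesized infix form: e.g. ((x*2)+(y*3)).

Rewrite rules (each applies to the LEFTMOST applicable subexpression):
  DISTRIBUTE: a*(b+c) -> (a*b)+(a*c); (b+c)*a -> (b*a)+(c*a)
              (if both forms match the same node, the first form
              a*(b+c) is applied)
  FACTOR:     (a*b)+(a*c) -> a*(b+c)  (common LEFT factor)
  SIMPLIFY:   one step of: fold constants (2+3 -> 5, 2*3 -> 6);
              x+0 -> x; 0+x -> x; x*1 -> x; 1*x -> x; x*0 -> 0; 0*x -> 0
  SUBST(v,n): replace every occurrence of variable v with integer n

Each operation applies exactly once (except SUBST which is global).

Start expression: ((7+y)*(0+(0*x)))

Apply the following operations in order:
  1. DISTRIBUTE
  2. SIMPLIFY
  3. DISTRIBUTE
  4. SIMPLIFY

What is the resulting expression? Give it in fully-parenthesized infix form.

Start: ((7+y)*(0+(0*x)))
Apply DISTRIBUTE at root (target: ((7+y)*(0+(0*x)))): ((7+y)*(0+(0*x))) -> (((7+y)*0)+((7+y)*(0*x)))
Apply SIMPLIFY at L (target: ((7+y)*0)): (((7+y)*0)+((7+y)*(0*x))) -> (0+((7+y)*(0*x)))
Apply DISTRIBUTE at R (target: ((7+y)*(0*x))): (0+((7+y)*(0*x))) -> (0+((7*(0*x))+(y*(0*x))))
Apply SIMPLIFY at root (target: (0+((7*(0*x))+(y*(0*x))))): (0+((7*(0*x))+(y*(0*x)))) -> ((7*(0*x))+(y*(0*x)))

Answer: ((7*(0*x))+(y*(0*x)))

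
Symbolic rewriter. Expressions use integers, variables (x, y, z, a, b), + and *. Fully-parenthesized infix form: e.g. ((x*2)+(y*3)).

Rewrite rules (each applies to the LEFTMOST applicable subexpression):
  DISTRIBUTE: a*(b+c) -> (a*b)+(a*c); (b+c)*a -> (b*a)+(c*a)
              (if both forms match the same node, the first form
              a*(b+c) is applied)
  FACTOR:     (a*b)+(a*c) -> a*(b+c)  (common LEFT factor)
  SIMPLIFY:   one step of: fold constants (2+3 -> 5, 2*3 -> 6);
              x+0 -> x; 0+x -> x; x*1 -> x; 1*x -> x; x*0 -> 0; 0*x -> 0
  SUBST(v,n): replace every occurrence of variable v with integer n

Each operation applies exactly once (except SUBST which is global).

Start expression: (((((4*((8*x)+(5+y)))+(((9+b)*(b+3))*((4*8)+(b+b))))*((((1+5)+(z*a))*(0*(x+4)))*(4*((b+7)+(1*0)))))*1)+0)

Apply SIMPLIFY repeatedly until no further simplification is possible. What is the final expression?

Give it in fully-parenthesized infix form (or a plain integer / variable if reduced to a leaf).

Answer: 0

Derivation:
Start: (((((4*((8*x)+(5+y)))+(((9+b)*(b+3))*((4*8)+(b+b))))*((((1+5)+(z*a))*(0*(x+4)))*(4*((b+7)+(1*0)))))*1)+0)
Step 1: at root: (((((4*((8*x)+(5+y)))+(((9+b)*(b+3))*((4*8)+(b+b))))*((((1+5)+(z*a))*(0*(x+4)))*(4*((b+7)+(1*0)))))*1)+0) -> ((((4*((8*x)+(5+y)))+(((9+b)*(b+3))*((4*8)+(b+b))))*((((1+5)+(z*a))*(0*(x+4)))*(4*((b+7)+(1*0)))))*1); overall: (((((4*((8*x)+(5+y)))+(((9+b)*(b+3))*((4*8)+(b+b))))*((((1+5)+(z*a))*(0*(x+4)))*(4*((b+7)+(1*0)))))*1)+0) -> ((((4*((8*x)+(5+y)))+(((9+b)*(b+3))*((4*8)+(b+b))))*((((1+5)+(z*a))*(0*(x+4)))*(4*((b+7)+(1*0)))))*1)
Step 2: at root: ((((4*((8*x)+(5+y)))+(((9+b)*(b+3))*((4*8)+(b+b))))*((((1+5)+(z*a))*(0*(x+4)))*(4*((b+7)+(1*0)))))*1) -> (((4*((8*x)+(5+y)))+(((9+b)*(b+3))*((4*8)+(b+b))))*((((1+5)+(z*a))*(0*(x+4)))*(4*((b+7)+(1*0))))); overall: ((((4*((8*x)+(5+y)))+(((9+b)*(b+3))*((4*8)+(b+b))))*((((1+5)+(z*a))*(0*(x+4)))*(4*((b+7)+(1*0)))))*1) -> (((4*((8*x)+(5+y)))+(((9+b)*(b+3))*((4*8)+(b+b))))*((((1+5)+(z*a))*(0*(x+4)))*(4*((b+7)+(1*0)))))
Step 3: at LRRL: (4*8) -> 32; overall: (((4*((8*x)+(5+y)))+(((9+b)*(b+3))*((4*8)+(b+b))))*((((1+5)+(z*a))*(0*(x+4)))*(4*((b+7)+(1*0))))) -> (((4*((8*x)+(5+y)))+(((9+b)*(b+3))*(32+(b+b))))*((((1+5)+(z*a))*(0*(x+4)))*(4*((b+7)+(1*0)))))
Step 4: at RLLL: (1+5) -> 6; overall: (((4*((8*x)+(5+y)))+(((9+b)*(b+3))*(32+(b+b))))*((((1+5)+(z*a))*(0*(x+4)))*(4*((b+7)+(1*0))))) -> (((4*((8*x)+(5+y)))+(((9+b)*(b+3))*(32+(b+b))))*(((6+(z*a))*(0*(x+4)))*(4*((b+7)+(1*0)))))
Step 5: at RLR: (0*(x+4)) -> 0; overall: (((4*((8*x)+(5+y)))+(((9+b)*(b+3))*(32+(b+b))))*(((6+(z*a))*(0*(x+4)))*(4*((b+7)+(1*0))))) -> (((4*((8*x)+(5+y)))+(((9+b)*(b+3))*(32+(b+b))))*(((6+(z*a))*0)*(4*((b+7)+(1*0)))))
Step 6: at RL: ((6+(z*a))*0) -> 0; overall: (((4*((8*x)+(5+y)))+(((9+b)*(b+3))*(32+(b+b))))*(((6+(z*a))*0)*(4*((b+7)+(1*0))))) -> (((4*((8*x)+(5+y)))+(((9+b)*(b+3))*(32+(b+b))))*(0*(4*((b+7)+(1*0)))))
Step 7: at R: (0*(4*((b+7)+(1*0)))) -> 0; overall: (((4*((8*x)+(5+y)))+(((9+b)*(b+3))*(32+(b+b))))*(0*(4*((b+7)+(1*0))))) -> (((4*((8*x)+(5+y)))+(((9+b)*(b+3))*(32+(b+b))))*0)
Step 8: at root: (((4*((8*x)+(5+y)))+(((9+b)*(b+3))*(32+(b+b))))*0) -> 0; overall: (((4*((8*x)+(5+y)))+(((9+b)*(b+3))*(32+(b+b))))*0) -> 0
Fixed point: 0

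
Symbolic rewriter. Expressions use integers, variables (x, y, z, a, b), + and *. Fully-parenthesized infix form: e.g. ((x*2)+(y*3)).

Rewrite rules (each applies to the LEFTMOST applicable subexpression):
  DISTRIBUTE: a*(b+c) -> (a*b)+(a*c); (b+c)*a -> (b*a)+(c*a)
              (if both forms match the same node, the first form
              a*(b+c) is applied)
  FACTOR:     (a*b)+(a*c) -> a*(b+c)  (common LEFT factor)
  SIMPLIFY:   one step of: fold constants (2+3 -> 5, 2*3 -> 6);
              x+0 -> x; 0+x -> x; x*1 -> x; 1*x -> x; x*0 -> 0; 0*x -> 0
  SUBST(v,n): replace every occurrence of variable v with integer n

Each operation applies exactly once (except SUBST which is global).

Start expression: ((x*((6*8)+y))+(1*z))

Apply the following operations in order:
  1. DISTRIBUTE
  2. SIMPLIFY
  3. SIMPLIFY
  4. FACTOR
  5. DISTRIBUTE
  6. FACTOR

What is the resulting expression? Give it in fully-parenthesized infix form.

Answer: ((x*(48+y))+z)

Derivation:
Start: ((x*((6*8)+y))+(1*z))
Apply DISTRIBUTE at L (target: (x*((6*8)+y))): ((x*((6*8)+y))+(1*z)) -> (((x*(6*8))+(x*y))+(1*z))
Apply SIMPLIFY at LLR (target: (6*8)): (((x*(6*8))+(x*y))+(1*z)) -> (((x*48)+(x*y))+(1*z))
Apply SIMPLIFY at R (target: (1*z)): (((x*48)+(x*y))+(1*z)) -> (((x*48)+(x*y))+z)
Apply FACTOR at L (target: ((x*48)+(x*y))): (((x*48)+(x*y))+z) -> ((x*(48+y))+z)
Apply DISTRIBUTE at L (target: (x*(48+y))): ((x*(48+y))+z) -> (((x*48)+(x*y))+z)
Apply FACTOR at L (target: ((x*48)+(x*y))): (((x*48)+(x*y))+z) -> ((x*(48+y))+z)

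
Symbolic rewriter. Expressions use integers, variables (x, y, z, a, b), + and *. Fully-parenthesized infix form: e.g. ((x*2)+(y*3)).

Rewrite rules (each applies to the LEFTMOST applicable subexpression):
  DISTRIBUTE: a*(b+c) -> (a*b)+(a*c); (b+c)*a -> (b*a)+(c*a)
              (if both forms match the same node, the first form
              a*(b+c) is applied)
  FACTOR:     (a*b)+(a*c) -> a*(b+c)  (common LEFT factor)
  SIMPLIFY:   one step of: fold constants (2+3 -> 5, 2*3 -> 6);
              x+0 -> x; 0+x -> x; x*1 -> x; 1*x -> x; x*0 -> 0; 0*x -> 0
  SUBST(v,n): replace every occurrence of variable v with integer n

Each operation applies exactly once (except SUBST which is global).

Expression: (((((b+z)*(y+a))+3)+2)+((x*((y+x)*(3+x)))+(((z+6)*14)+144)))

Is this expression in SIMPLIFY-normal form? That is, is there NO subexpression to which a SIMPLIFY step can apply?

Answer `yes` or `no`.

Expression: (((((b+z)*(y+a))+3)+2)+((x*((y+x)*(3+x)))+(((z+6)*14)+144)))
Scanning for simplifiable subexpressions (pre-order)...
  at root: (((((b+z)*(y+a))+3)+2)+((x*((y+x)*(3+x)))+(((z+6)*14)+144))) (not simplifiable)
  at L: ((((b+z)*(y+a))+3)+2) (not simplifiable)
  at LL: (((b+z)*(y+a))+3) (not simplifiable)
  at LLL: ((b+z)*(y+a)) (not simplifiable)
  at LLLL: (b+z) (not simplifiable)
  at LLLR: (y+a) (not simplifiable)
  at R: ((x*((y+x)*(3+x)))+(((z+6)*14)+144)) (not simplifiable)
  at RL: (x*((y+x)*(3+x))) (not simplifiable)
  at RLR: ((y+x)*(3+x)) (not simplifiable)
  at RLRL: (y+x) (not simplifiable)
  at RLRR: (3+x) (not simplifiable)
  at RR: (((z+6)*14)+144) (not simplifiable)
  at RRL: ((z+6)*14) (not simplifiable)
  at RRLL: (z+6) (not simplifiable)
Result: no simplifiable subexpression found -> normal form.

Answer: yes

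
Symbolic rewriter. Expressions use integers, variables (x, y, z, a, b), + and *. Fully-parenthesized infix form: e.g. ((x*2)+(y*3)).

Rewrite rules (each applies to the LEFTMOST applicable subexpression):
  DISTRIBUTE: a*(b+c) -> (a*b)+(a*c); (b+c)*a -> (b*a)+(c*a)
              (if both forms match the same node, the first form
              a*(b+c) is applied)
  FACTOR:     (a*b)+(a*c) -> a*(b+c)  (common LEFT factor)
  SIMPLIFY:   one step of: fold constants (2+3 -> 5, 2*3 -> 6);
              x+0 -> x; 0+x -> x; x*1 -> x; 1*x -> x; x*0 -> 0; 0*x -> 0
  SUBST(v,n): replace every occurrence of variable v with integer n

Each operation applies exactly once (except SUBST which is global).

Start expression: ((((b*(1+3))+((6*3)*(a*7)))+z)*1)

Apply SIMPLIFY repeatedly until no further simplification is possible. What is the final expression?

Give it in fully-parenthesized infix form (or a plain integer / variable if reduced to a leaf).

Answer: (((b*4)+(18*(a*7)))+z)

Derivation:
Start: ((((b*(1+3))+((6*3)*(a*7)))+z)*1)
Step 1: at root: ((((b*(1+3))+((6*3)*(a*7)))+z)*1) -> (((b*(1+3))+((6*3)*(a*7)))+z); overall: ((((b*(1+3))+((6*3)*(a*7)))+z)*1) -> (((b*(1+3))+((6*3)*(a*7)))+z)
Step 2: at LLR: (1+3) -> 4; overall: (((b*(1+3))+((6*3)*(a*7)))+z) -> (((b*4)+((6*3)*(a*7)))+z)
Step 3: at LRL: (6*3) -> 18; overall: (((b*4)+((6*3)*(a*7)))+z) -> (((b*4)+(18*(a*7)))+z)
Fixed point: (((b*4)+(18*(a*7)))+z)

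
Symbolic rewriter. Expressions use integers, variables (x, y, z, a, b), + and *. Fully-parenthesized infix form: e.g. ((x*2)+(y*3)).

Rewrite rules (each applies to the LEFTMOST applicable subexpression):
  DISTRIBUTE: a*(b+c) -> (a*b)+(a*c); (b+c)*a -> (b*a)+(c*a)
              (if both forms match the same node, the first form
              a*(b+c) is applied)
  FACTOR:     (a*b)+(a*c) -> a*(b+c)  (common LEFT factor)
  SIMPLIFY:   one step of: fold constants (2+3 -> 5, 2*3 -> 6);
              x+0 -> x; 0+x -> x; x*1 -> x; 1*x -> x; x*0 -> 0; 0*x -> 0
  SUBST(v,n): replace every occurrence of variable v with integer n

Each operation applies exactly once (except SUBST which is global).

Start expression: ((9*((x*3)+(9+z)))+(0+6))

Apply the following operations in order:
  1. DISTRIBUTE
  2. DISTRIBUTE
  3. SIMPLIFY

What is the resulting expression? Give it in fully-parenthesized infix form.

Answer: (((9*(x*3))+(81+(9*z)))+(0+6))

Derivation:
Start: ((9*((x*3)+(9+z)))+(0+6))
Apply DISTRIBUTE at L (target: (9*((x*3)+(9+z)))): ((9*((x*3)+(9+z)))+(0+6)) -> (((9*(x*3))+(9*(9+z)))+(0+6))
Apply DISTRIBUTE at LR (target: (9*(9+z))): (((9*(x*3))+(9*(9+z)))+(0+6)) -> (((9*(x*3))+((9*9)+(9*z)))+(0+6))
Apply SIMPLIFY at LRL (target: (9*9)): (((9*(x*3))+((9*9)+(9*z)))+(0+6)) -> (((9*(x*3))+(81+(9*z)))+(0+6))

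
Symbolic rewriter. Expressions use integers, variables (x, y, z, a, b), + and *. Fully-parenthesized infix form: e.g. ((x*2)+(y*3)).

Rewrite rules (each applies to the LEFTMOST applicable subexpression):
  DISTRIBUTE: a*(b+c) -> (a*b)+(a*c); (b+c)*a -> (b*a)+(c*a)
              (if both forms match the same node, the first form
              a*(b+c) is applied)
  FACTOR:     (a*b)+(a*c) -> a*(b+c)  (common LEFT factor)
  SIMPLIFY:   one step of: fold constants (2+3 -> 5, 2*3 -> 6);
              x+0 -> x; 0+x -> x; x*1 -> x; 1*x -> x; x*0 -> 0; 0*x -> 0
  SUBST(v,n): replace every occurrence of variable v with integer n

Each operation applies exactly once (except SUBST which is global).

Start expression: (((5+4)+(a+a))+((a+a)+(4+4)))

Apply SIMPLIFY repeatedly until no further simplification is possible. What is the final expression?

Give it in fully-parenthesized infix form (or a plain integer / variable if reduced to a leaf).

Answer: ((9+(a+a))+((a+a)+8))

Derivation:
Start: (((5+4)+(a+a))+((a+a)+(4+4)))
Step 1: at LL: (5+4) -> 9; overall: (((5+4)+(a+a))+((a+a)+(4+4))) -> ((9+(a+a))+((a+a)+(4+4)))
Step 2: at RR: (4+4) -> 8; overall: ((9+(a+a))+((a+a)+(4+4))) -> ((9+(a+a))+((a+a)+8))
Fixed point: ((9+(a+a))+((a+a)+8))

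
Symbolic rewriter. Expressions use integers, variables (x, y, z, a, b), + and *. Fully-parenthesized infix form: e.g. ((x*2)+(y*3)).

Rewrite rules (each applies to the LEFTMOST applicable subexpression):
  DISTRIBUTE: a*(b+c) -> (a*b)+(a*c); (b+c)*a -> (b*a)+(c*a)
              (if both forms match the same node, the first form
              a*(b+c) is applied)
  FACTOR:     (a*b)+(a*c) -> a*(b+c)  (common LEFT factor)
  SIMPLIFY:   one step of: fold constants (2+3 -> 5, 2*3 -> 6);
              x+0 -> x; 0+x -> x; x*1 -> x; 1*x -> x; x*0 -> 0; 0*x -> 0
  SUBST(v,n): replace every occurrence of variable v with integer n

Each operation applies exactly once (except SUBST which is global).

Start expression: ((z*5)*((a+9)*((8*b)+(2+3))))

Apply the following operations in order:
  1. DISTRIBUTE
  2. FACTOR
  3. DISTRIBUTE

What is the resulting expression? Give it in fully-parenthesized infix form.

Start: ((z*5)*((a+9)*((8*b)+(2+3))))
Apply DISTRIBUTE at R (target: ((a+9)*((8*b)+(2+3)))): ((z*5)*((a+9)*((8*b)+(2+3)))) -> ((z*5)*(((a+9)*(8*b))+((a+9)*(2+3))))
Apply FACTOR at R (target: (((a+9)*(8*b))+((a+9)*(2+3)))): ((z*5)*(((a+9)*(8*b))+((a+9)*(2+3)))) -> ((z*5)*((a+9)*((8*b)+(2+3))))
Apply DISTRIBUTE at R (target: ((a+9)*((8*b)+(2+3)))): ((z*5)*((a+9)*((8*b)+(2+3)))) -> ((z*5)*(((a+9)*(8*b))+((a+9)*(2+3))))

Answer: ((z*5)*(((a+9)*(8*b))+((a+9)*(2+3))))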